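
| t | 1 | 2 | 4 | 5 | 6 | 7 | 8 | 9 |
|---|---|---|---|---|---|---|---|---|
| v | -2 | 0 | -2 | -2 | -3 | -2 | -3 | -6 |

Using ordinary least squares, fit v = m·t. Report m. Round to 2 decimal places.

m = -0.47

The normal system MᵀM·[m]ᵀ = Mᵀv is [[276]]·[m]ᵀ = [-130]ᵀ.
Hence m = -130 / 276 ≈ -0.471014.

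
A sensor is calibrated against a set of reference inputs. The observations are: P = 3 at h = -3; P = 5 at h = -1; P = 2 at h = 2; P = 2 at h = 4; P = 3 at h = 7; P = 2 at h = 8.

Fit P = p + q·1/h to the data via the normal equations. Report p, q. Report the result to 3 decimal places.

p = 2.727, q = -2.029

Compute the Gram sums: Σ1 = 6, Σ1/h = -53/168, Σ1/h·1/h = 41197/28224.
For AᵀP: ΣP = 17, Σ1/h·P = -107/28.
Normal equations: [[6, -53/168]; [-53/168, 41197/28224]]·[p, q]ᵀ = [17, -107/28]ᵀ.
Determinant 6·(41197/28224) − (-53/168)² = 244373/28224.
p = (17·(41197/28224) − (-53/168)·(-107/28))/(244373/28224) = 666323/244373; q = (6·(-107/28) − (-53/168)·17)/(244373/28224) = -495768/244373.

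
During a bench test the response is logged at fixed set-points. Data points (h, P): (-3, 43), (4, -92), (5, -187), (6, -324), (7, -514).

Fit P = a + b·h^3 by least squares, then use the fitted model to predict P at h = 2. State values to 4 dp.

P̂ = -9.3890

Entries of AᵀA: Σ1 = 5, Σh^3 = 721, Σh^3·h^3 = 184755.
Right-hand side: ΣP = -1074, Σh^3·P = -276710.
AᵀA·[a, b]ᵀ = AᵀP becomes [[5, 721]; [721, 184755]]·[a, b]ᵀ = [-1074, -276710]ᵀ.
Determinant 5·184755 − 721² = 403934.
a = ((-1074)·184755 − 721·(-276710))/403934 = 540520/201967; b = (5·(-276710) − 721·(-1074))/403934 = -304598/201967.
At h = 2: P̂ = (540520/201967)·(1) + (-304598/201967)·(8) = -1896264/201967.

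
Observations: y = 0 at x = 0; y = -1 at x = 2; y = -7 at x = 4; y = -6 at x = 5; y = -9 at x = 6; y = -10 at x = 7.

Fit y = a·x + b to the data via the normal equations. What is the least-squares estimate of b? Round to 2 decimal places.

b = 0.62

Compute the Gram sums: Σx·x = 130, Σx = 24, Σ1 = 6.
For Mᵀy: Σx·y = -184, Σy = -33.
So MᵀM·[a, b]ᵀ = Mᵀy: [[130, 24]; [24, 6]]·[a, b]ᵀ = [-184, -33]ᵀ.
Δ = 130·6 − 24² = 204.
a = ((-184)·6 − 24·(-33))/204 = -26/17; b = (130·(-33) − 24·(-184))/204 = 21/34.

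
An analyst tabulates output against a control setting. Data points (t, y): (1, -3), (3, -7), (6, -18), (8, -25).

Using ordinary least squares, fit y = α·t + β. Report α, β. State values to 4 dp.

Entries of XᵀX: Σt·t = 110, Σt = 18, Σ1 = 4.
Moment sums: Σt·y = -332, Σy = -53.
Determinant 110·4 − 18² = 116.
α = ((-332)·4 − 18·(-53))/116 = -187/58; β = (110·(-53) − 18·(-332))/116 = 73/58.

α = -3.2241, β = 1.2586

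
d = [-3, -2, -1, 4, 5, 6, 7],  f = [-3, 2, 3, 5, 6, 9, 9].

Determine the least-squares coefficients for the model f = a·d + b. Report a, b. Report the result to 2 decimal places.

The normal system AᵀA·[a, b]ᵀ = Aᵀf is [[140, 16]; [16, 7]]·[a, b]ᵀ = [169, 31]ᵀ.
Eliminating b: 7·(row 1) − 16·(row 2) gives 724·a = 7·169 − 16·31 = 687, so a = 687/724.
Then b = (31 − 16·(687/724))/7 = 409/181.

a = 0.95, b = 2.26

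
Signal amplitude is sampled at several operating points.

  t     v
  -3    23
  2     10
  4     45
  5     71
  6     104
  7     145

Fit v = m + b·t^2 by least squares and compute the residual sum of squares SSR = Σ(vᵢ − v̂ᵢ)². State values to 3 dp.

Normal-equation sums: Σ1 = 6, Σt^2 = 139, Σt^2·t^2 = 4675.
For Mᵀv: Σv = 398, Σt^2·v = 13591.
MᵀM·[m, b]ᵀ = Mᵀv becomes [[6, 139]; [139, 4675]]·[m, b]ᵀ = [398, 13591]ᵀ.
Δ = 6·4675 − 139² = 8729.
m = (398·4675 − 139·13591)/8729 = -28499/8729; b = (6·13591 − 139·398)/8729 = 26224/8729.
Residuals: -6750/8729, 10893/8729, 40/203, -7342/8729, -1107/1247, 9228/8729; SSR = 41962/8729.

SSR = 4.807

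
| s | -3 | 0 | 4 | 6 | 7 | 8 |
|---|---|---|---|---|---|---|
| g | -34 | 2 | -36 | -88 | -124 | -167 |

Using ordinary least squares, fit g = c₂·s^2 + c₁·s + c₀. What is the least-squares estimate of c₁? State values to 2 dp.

Setting ∂/∂c₂ … = 0 gives: 8130·c₂ + 1108·c₁ + 174·c₀ = -20814;  1108·c₂ + 174·c₁ + 22·c₀ = -2774;  174·c₂ + 22·c₁ + 6·c₀ = -447.
(Σs^2·s^2 = 8130, Σs^2·s = 1108, Σs^2 = 174, Σs·s = 174, Σs = 22, Σ1 = 6, Σs^2·g = -20814, Σs·g = -2774, Σg = -447.)
Row-reducing yields c₂ = -19931/6694, c₁ = 18963/6694, c₀ = 9765/6694.

c₁ = 2.83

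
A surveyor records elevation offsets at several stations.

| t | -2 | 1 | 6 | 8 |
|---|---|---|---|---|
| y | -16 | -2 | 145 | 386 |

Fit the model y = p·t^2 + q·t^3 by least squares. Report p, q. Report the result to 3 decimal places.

Entries of XᵀX: Σt^2·t^2 = 5409, Σt^2·t^3 = 40513, Σt^3·t^3 = 308865.
Moment sums: Σt^2·y = 29858, Σt^3·y = 229078.
So XᵀX·[p, q]ᵀ = Xᵀy: [[5409, 40513]; [40513, 308865]]·[p, q]ᵀ = [29858, 229078]ᵀ.
Eliminating q: 308865·(row 1) − 40513·(row 2) gives 29347616·p = 308865·29858 − 40513·229078 = -58545844, so p = -14636461/7336904.
Then q = (229078 − 40513·(-14636461/7336904))/308865 = 7361437/7336904.

p = -1.995, q = 1.003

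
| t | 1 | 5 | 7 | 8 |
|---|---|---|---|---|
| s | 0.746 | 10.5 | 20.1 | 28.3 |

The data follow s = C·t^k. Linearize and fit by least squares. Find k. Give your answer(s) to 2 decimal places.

k = 1.72

Let Y = ln s. Fitting Y = k·ln t + ln C by least squares:
Σln t = 5.6348, Σ(ln t)² = 10.7009, Σln s = 8.4019, Σln t·ln s = 16.5748.
Normal system: [[10.7009, 5.6348]; [5.6348, 4]]·[k, ln C]ᵀ = [16.5748, 8.4019]ᵀ.
Δ = 10.7009·4 − (5.6348)² = 11.0529; k = (16.5748·4 − 5.6348·8.4019)/11.0529 = 1.71504, ln C = (10.7009·8.4019 − 5.6348·16.5748)/11.0529 = -0.31549.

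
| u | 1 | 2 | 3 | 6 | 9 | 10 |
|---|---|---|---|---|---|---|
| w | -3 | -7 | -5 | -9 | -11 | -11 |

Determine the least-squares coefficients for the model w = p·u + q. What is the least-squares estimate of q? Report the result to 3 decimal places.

MᵀM·[p, q]ᵀ = Mᵀw reads: 231·p + 31·q = -295;  31·p + 6·q = -46.
(Σu·u = 231, Σu = 31, Σ1 = 6, Σu·w = -295, Σw = -46.)
Eliminating q: 6·(row 1) − 31·(row 2) gives 425·p = 6·(-295) − 31·(-46) = -344, so p = -344/425.
Then q = ((-46) − 31·(-344/425))/6 = -1481/425.

q = -3.485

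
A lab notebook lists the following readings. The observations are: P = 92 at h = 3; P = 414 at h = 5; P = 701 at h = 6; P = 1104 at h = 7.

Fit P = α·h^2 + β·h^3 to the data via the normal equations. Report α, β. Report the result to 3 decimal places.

Sums needed: Σh^2·h^2 = 4403, Σh^2·h^3 = 27951, Σh^3·h^3 = 180659.
Right-hand side: Σh^2·P = 90510, Σh^3·P = 584322.
Δ = 4403·180659 − 27951² = 14183176.
α = (90510·180659 − 27951·584322)/14183176 = 680781/506542; β = (4403·584322 − 27951·90510)/14183176 = 1533027/506542.

α = 1.344, β = 3.026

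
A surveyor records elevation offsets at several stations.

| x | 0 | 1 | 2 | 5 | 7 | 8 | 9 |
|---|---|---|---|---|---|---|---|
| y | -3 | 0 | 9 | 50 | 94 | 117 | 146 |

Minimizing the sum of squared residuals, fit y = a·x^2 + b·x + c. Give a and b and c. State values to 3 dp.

a = 1.459, b = 3.545, c = -3.892

From the data, Σx^2·x^2 = 13700, Σx^2·x = 1718, Σx^2 = 224, Σx·x = 224, Σx = 32, Σ1 = 7.
For Mᵀy: Σx^2·y = 25206, Σx·y = 3176, Σy = 413.
So MᵀM·[a, b, c]ᵀ = Mᵀy: [[13700, 1718, 224]; [1718, 224, 32]; [224, 32, 7]]·[a, b, c]ᵀ = [25206, 3176, 413]ᵀ.
Row-reducing yields a = 66364/45489, b = 161273/45489, c = -59015/15163.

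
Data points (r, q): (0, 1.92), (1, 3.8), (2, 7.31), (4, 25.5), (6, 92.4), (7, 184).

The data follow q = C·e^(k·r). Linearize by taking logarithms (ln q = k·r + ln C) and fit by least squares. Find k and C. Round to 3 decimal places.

k = 0.646, C = 1.960

Let Y = ln q. Fitting Y = k·r + ln C by least squares:
Σr = 20.0000, Σ(r)² = 106.0000, Σln q = 16.9563, Σr·ln q = 81.9295.
Equations: 106.0000·k + 20.0000·ln C = 81.9295;  20.0000·k + 6·ln C = 16.9563.
Slope k = (n·Σr·ln q − Σr·Σln q)/(n·Σ(r)² − (Σr)²) = (6·81.9295 − 20.0000·16.9563)/236.0000 = 0.64598; ln C = (Σln q − k·Σr)/n = 0.67279, so C = exp(0.67279) = 1.95970.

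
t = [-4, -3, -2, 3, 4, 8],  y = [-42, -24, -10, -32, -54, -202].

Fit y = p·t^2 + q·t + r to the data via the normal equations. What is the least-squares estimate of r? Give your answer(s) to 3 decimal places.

r = -1.075

The normal system XᵀX·[p, q, r]ᵀ = Xᵀy is [[4786, 504, 118]; [504, 118, 6]; [118, 6, 6]]·[p, q, r]ᵀ = [-15008, -1668, -364]ᵀ.
Solving the 3×3 system (Gaussian elimination) gives p = -281836/95341, q = -138714/95341, r = -102532/95341.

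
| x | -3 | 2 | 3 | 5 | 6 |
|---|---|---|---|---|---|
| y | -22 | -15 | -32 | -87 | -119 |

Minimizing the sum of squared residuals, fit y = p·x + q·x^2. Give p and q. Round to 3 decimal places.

Normal-equation sums: Σx·x = 83, Σx·x^2 = 349, Σx^2·x^2 = 2099.
Moment sums: Σx·y = -1209, Σx^2·y = -7005.
MᵀM·[p, q]ᵀ = Mᵀy becomes [[83, 349]; [349, 2099]]·[p, q]ᵀ = [-1209, -7005]ᵀ.
Δ = 83·2099 − 349² = 52416.
p = ((-1209)·2099 − 349·(-7005))/52416 = -2213/1248; q = (83·(-7005) − 349·(-1209))/52416 = -3797/1248.

p = -1.773, q = -3.042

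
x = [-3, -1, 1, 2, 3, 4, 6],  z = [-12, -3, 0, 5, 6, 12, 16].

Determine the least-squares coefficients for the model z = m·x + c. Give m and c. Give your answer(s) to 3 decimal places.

Compute the Gram sums: Σx·x = 76, Σx = 12, Σ1 = 7.
For Mᵀz: Σx·z = 211, Σz = 24.
Normal equations: [[76, 12]; [12, 7]]·[m, c]ᵀ = [211, 24]ᵀ.
Δ = 76·7 − 12² = 388.
m = (211·7 − 12·24)/388 = 1189/388; c = (76·24 − 12·211)/388 = -177/97.

m = 3.064, c = -1.825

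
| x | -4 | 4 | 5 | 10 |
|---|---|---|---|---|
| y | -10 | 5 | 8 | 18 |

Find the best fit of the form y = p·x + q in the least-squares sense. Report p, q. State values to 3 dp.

Entries of MᵀM: Σx·x = 157, Σx = 15, Σ1 = 4.
For Mᵀy: Σx·y = 280, Σy = 21.
Eliminating q: 4·(row 1) − 15·(row 2) gives 403·p = 4·280 − 15·21 = 805, so p = 805/403.
Then q = (21 − 15·(805/403))/4 = -903/403.

p = 1.998, q = -2.241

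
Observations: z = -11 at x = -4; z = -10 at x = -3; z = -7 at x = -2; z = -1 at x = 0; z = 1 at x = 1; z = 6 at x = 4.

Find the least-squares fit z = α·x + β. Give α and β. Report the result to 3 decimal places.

Entries of AᵀA: Σx·x = 46, Σx = -4, Σ1 = 6.
For Aᵀz: Σx·z = 113, Σz = -22.
Δ = 46·6 − (-4)² = 260.
α = (113·6 − (-4)·(-22))/260 = 59/26; β = (46·(-22) − (-4)·113)/260 = -28/13.

α = 2.269, β = -2.154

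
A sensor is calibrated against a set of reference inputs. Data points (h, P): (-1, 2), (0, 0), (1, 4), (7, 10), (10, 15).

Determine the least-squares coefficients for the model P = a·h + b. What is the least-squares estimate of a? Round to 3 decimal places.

a = 1.251

The normal system MᵀM·[a, b]ᵀ = MᵀP is [[151, 17]; [17, 5]]·[a, b]ᵀ = [222, 31]ᵀ.
Eliminating b: 5·(row 1) − 17·(row 2) gives 466·a = 5·222 − 17·31 = 583, so a = 583/466.
Then b = (31 − 17·(583/466))/5 = 907/466.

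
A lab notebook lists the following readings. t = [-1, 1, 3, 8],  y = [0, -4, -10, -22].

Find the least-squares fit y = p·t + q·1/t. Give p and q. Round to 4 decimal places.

p = -2.8311, q = 0.5836

Forming MᵀM = [[75, 4]; [4, 1225/576]] and Mᵀy = [-210, -121/12]ᵀ gives MᵀM·[p, q]ᵀ = Mᵀy.
det = 75·(1225/576) − 4² = 27553/192.
p = ((-210)·(1225/576) − 4·(-121/12))/(27553/192) = -78006/27553; q = (75·(-121/12) − 4·(-210))/(27553/192) = 16080/27553.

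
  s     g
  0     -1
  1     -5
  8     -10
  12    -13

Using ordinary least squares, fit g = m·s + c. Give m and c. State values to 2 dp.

Forming XᵀX = [[209, 21]; [21, 4]] and Xᵀg = [-241, -29]ᵀ gives XᵀX·[m, c]ᵀ = Xᵀg.
Determinant 209·4 − 21² = 395.
m = ((-241)·4 − 21·(-29))/395 = -71/79; c = (209·(-29) − 21·(-241))/395 = -200/79.

m = -0.90, c = -2.53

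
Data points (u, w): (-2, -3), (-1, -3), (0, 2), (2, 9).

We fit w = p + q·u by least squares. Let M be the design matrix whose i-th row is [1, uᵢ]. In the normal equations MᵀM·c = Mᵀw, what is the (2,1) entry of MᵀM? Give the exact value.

Row 2 ↔ basis u, column 1 ↔ basis 1, so (MᵀM)_{2,1} = Σᵢ u = (-2)·(1) + (-1)·(1) + (0)·(1) + (2)·(1) = -1.

-1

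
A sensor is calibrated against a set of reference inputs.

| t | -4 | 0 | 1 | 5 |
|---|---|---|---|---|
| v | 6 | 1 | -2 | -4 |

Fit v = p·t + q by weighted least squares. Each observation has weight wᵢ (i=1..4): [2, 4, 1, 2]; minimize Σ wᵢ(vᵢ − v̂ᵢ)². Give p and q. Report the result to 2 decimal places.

p = -1.12, q = 1.04

Normal-equation sums: Σwᵢ·t·t = 83, Σwᵢ·t = 3, Σwᵢ·1 = 9.
And Σwᵢ·t·v = -90, Σwᵢ·v = 6.
XᵀWX·[p, q]ᵀ = XᵀWv becomes [[83, 3]; [3, 9]]·[p, q]ᵀ = [-90, 6]ᵀ.
Determinant 83·9 − 3² = 738.
p = ((-90)·9 − 3·6)/738 = -46/41; q = (83·6 − 3·(-90))/738 = 128/123.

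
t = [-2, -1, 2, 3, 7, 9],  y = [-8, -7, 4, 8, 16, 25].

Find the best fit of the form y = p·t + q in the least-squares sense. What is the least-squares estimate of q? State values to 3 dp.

Entries of MᵀM: Σt·t = 148, Σt = 18, Σ1 = 6.
For Mᵀy: Σt·y = 392, Σy = 38.
Determinant 148·6 − 18² = 564.
p = (392·6 − 18·38)/564 = 139/47; q = (148·38 − 18·392)/564 = -358/141.

q = -2.539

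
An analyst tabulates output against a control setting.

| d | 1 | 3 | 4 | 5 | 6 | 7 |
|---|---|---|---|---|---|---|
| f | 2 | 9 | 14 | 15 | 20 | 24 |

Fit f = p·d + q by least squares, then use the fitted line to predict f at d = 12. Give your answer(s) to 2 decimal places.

Normal-equation sums: Σd·d = 136, Σd = 26, Σ1 = 6.
For Xᵀf: Σd·f = 448, Σf = 84.
XᵀX·[p, q]ᵀ = Xᵀf becomes [[136, 26]; [26, 6]]·[p, q]ᵀ = [448, 84]ᵀ.
Eliminating q: 6·(row 1) − 26·(row 2) gives 140·p = 6·448 − 26·84 = 504, so p = 18/5.
Then q = (84 − 26·(18/5))/6 = -8/5.
At d = 12: f̂ = (18/5)·(12) + (-8/5)·(1) = 208/5.

f̂ = 41.60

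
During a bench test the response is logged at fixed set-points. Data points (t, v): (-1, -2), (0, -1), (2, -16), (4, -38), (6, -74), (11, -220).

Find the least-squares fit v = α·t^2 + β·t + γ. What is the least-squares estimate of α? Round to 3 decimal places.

Forming AᵀA = [[16210, 1618, 178]; [1618, 178, 22]; [178, 22, 6]] and Aᵀv = [-29958, -3046, -351]ᵀ gives AᵀA·[α, β, γ]ᵀ = Aᵀv.
Inverting the 3×3 Gram matrix, [α, β, γ]ᵀ = [-153269/98940, -267943/98940, -21546/8245]ᵀ.

α = -1.549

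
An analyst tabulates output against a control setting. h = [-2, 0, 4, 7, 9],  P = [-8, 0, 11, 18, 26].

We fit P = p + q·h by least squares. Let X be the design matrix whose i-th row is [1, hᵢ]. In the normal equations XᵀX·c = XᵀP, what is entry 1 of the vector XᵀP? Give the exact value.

Entry 1 ↔ basis 1, so (XᵀP)_{1} = Σᵢ Pᵢ = (1)·(-8) + (1)·(0) + (1)·(11) + (1)·(18) + (1)·(26) = 47.

47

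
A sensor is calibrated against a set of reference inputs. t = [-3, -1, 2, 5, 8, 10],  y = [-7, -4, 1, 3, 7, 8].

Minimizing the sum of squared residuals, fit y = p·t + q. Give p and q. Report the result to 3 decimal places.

p = 1.158, q = -2.721

AᵀA·[p, q]ᵀ = Aᵀy reads: 203·p + 21·q = 178;  21·p + 6·q = 8.
(Σt·t = 203, Σt = 21, Σ1 = 6, Σt·y = 178, Σy = 8.)
Determinant 203·6 − 21² = 777.
p = (178·6 − 21·8)/777 = 300/259; q = (203·8 − 21·178)/777 = -302/111.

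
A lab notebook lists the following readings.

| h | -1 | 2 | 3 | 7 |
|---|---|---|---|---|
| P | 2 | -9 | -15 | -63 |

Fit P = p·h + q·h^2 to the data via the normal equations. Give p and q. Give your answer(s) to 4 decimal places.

Sums needed: Σh·h = 63, Σh·h^2 = 377, Σh^2·h^2 = 2499.
And Σh·P = -506, Σh^2·P = -3256.
det = 63·2499 − 377² = 15308.
p = ((-506)·2499 − 377·(-3256))/15308 = -18491/7654; q = (63·(-3256) − 377·(-506))/15308 = -7183/7654.

p = -2.4159, q = -0.9385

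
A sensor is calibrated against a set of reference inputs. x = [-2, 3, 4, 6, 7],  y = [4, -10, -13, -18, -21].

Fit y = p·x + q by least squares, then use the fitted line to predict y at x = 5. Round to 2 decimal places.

Normal-equation sums: Σx·x = 114, Σx = 18, Σ1 = 5.
Moment sums: Σx·y = -345, Σy = -58.
Normal equations: [[114, 18]; [18, 5]]·[p, q]ᵀ = [-345, -58]ᵀ.
det = 114·5 − 18² = 246.
p = ((-345)·5 − 18·(-58))/246 = -227/82; q = (114·(-58) − 18·(-345))/246 = -67/41.
At x = 5: ŷ = (-227/82)·(5) + (-67/41)·(1) = -1269/82.

ŷ = -15.48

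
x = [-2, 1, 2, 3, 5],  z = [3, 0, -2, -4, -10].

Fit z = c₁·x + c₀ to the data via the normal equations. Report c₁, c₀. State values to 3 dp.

c₁ = -1.813, c₀ = 0.664

Normal-equation sums: Σx·x = 43, Σx = 9, Σ1 = 5.
For Aᵀz: Σx·z = -72, Σz = -13.
Eliminating c₀: 5·(row 1) − 9·(row 2) gives 134·c₁ = 5·(-72) − 9·(-13) = -243, so c₁ = -243/134.
Then c₀ = ((-13) − 9·(-243/134))/5 = 89/134.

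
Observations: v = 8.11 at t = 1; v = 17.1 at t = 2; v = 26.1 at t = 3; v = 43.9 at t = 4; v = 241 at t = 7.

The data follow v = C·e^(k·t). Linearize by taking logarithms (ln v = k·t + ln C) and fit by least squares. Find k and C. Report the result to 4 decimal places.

k = 0.5524, C = 5.0224

Let Y = ln v. Fitting Y = k·t + ln C by least squares:
XᵀX = [[79.0000, 17.0000]; [17.0000, 5]], rhs = [71.0783, 17.4608]ᵀ  (here Σt = 17.0000, Σ(t)² = 79.0000, Σln v = 17.4608, Σt·ln v = 71.0783).
Solving (det = 106.0000): k = 0.55243, ln C = 1.61391, so C = exp(1.61391) = 5.02239.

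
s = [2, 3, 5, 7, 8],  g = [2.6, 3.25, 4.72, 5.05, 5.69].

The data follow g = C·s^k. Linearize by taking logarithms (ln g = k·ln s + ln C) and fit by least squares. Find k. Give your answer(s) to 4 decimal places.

k = 0.5589

Let Y = ln g. Fitting Y = k·ln s + ln C by least squares:
Σln s = 7.4265, Σ(ln s)² = 12.3883, Σln g = 7.0441, Σln s·ln g = 11.2215.
Equations: 12.3883·k + 7.4265·ln C = 11.2215;  7.4265·k + 5·ln C = 7.0441.
Solving (det = 6.7880): k = 0.55895, ln C = 0.57860.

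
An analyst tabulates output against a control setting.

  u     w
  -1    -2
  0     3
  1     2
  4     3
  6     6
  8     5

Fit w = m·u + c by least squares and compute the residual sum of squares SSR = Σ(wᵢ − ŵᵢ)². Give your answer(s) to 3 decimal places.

SSR = 12.568

Setting ∂/∂m … = 0 gives: 118·m + 18·c = 92;  18·m + 6·c = 17.
(Σu·u = 118, Σu = 18, Σ1 = 6, Σu·w = 92, Σw = 17.)
Determinant 118·6 − 18² = 384.
m = (92·6 − 18·17)/384 = 41/64; c = (118·17 − 18·92)/384 = 175/192.
Residuals: -109/48, 401/192, 43/96, -91/192, 239/192, -199/192; SSR = 2413/192.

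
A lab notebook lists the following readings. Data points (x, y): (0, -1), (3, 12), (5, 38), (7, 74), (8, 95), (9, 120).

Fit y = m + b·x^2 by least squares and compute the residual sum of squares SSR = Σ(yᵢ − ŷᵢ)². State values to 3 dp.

From the data, Σ1 = 6, Σx^2 = 228, Σx^2·x^2 = 13764.
For Mᵀy: Σy = 338, Σx^2·y = 20484.
MᵀM·[m, b]ᵀ = Mᵀy becomes [[6, 228]; [228, 13764]]·[m, b]ᵀ = [338, 20484]ᵀ.
Eliminating b: 13764·(row 1) − 228·(row 2) gives 30600·m = 13764·338 − 228·20484 = -18120, so m = -151/255.
Then b = (20484 − 228·(-151/255))/13764 = 382/255.
Residuals: -104/255, -227/255, 97/85, 101/85, -24/85, -191/255; SSR = 220/51.

SSR = 4.314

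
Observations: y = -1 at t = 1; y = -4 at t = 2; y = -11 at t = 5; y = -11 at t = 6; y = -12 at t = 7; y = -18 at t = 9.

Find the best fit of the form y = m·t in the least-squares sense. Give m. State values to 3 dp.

Normal-equation sums: Σt·t = 196.
For Aᵀy: Σt·y = -376.
So AᵀA·[m]ᵀ = Aᵀy: [[196]]·[m]ᵀ = [-376]ᵀ.
m = (-376)/196 = -1.91837.

m = -1.918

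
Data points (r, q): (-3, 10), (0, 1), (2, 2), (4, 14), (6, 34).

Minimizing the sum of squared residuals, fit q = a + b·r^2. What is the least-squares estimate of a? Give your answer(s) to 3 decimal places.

a = 0.025

From the data, Σ1 = 5, Σr^2 = 65, Σr^2·r^2 = 1649.
Right-hand side: Σq = 61, Σr^2·q = 1546.
XᵀX·[a, b]ᵀ = Xᵀq becomes [[5, 65]; [65, 1649]]·[a, b]ᵀ = [61, 1546]ᵀ.
Determinant 5·1649 − 65² = 4020.
a = (61·1649 − 65·1546)/4020 = 33/1340; b = (5·1546 − 65·61)/4020 = 251/268.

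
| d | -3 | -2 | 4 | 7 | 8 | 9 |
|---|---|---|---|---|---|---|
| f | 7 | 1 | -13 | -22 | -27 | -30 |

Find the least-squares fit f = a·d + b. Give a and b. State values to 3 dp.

MᵀM·[a, b]ᵀ = Mᵀf reads: 223·a + 23·b = -715;  23·a + 6·b = -84.
(Σd·d = 223, Σd = 23, Σ1 = 6, Σd·f = -715, Σf = -84.)
det = 223·6 − 23² = 809.
a = ((-715)·6 − 23·(-84))/809 = -2358/809; b = (223·(-84) − 23·(-715))/809 = -2287/809.

a = -2.915, b = -2.827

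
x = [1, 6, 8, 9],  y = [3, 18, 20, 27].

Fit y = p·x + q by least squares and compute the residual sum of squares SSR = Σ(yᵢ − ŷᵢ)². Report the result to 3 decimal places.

SSR = 10.316

Setting ∂/∂p … = 0 gives: 182·p + 24·q = 514;  24·p + 4·q = 68.
(Σx·x = 182, Σx = 24, Σ1 = 4, Σx·y = 514, Σy = 68.)
det = 182·4 − 24² = 152.
p = (514·4 − 24·68)/152 = 53/19; q = (182·68 − 24·514)/152 = 5/19.
Residuals: -1/19, 1, -49/19, 31/19; SSR = 196/19.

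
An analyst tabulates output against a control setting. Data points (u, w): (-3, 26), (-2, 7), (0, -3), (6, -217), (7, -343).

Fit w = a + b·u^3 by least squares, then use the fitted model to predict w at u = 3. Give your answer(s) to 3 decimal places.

ŵ = -28.516

Normal-equation sums: Σ1 = 5, Σu^3 = 524, Σu^3·u^3 = 165098.
For Xᵀw: Σw = -530, Σu^3·w = -165279.
Determinant 5·165098 − 524² = 550914.
a = ((-530)·165098 − 524·(-165279))/550914 = -447872/275457; b = (5·(-165279) − 524·(-530))/550914 = -548675/550914.
At u = 3: ŵ = (-447872/275457)·(1) + (-548675/550914)·(27) = -15709969/550914.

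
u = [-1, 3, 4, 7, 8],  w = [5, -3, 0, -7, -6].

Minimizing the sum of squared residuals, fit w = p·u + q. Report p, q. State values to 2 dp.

From the data, Σu·u = 139, Σu = 21, Σ1 = 5.
Right-hand side: Σu·w = -111, Σw = -11.
So XᵀX·[p, q]ᵀ = Xᵀw: [[139, 21]; [21, 5]]·[p, q]ᵀ = [-111, -11]ᵀ.
Eliminating q: 5·(row 1) − 21·(row 2) gives 254·p = 5·(-111) − 21·(-11) = -324, so p = -162/127.
Then q = ((-11) − 21·(-162/127))/5 = 401/127.

p = -1.28, q = 3.16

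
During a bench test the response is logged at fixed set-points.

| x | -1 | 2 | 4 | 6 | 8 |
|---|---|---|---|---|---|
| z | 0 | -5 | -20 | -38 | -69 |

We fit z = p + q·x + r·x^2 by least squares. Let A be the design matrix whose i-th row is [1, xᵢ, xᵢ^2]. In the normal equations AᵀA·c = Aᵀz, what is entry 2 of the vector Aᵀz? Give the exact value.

Entry 2 ↔ basis x, so (Aᵀz)_{2} = Σᵢ (x)·zᵢ = (-1)·(0) + (2)·(-5) + (4)·(-20) + (6)·(-38) + (8)·(-69) = -870.

-870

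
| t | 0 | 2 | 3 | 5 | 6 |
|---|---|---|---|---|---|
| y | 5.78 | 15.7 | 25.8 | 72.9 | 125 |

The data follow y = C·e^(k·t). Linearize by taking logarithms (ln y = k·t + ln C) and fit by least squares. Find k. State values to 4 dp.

Linearized form: ln y = k·t + ln C. From the 5 transformed points,
Σt = 16.0000, Σ(t)² = 74.0000, Σln y = 16.8758, Σt·ln y = 65.6738.
Equations: 74.0000·k + 16.0000·ln C = 65.6738;  16.0000·k + 5·ln C = 16.8758.
Δ = 74.0000·5 − (16.0000)² = 114.0000; k = (65.6738·5 − 16.0000·16.8758)/114.0000 = 0.51189, ln C = (74.0000·16.8758 − 16.0000·65.6738)/114.0000 = 1.73712.

k = 0.5119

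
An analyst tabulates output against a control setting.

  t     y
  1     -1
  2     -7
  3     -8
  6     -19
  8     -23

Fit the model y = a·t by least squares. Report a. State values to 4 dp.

The normal equations are: 114·a = -337.
(Σt·t = 114, Σt·y = -337.)
a = (-337)/114 = -2.95614.

a = -2.9561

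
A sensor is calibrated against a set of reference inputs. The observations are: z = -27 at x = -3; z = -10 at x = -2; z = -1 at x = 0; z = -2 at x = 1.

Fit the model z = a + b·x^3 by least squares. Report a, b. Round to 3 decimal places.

With design matrix M, MᵀM = [[4, -34]; [-34, 794]] and Mᵀz = [-40, 807]ᵀ.
Δ = 4·794 − (-34)² = 2020.
a = ((-40)·794 − (-34)·807)/2020 = -2161/1010; b = (4·807 − (-34)·(-40))/2020 = 467/505.

a = -2.140, b = 0.925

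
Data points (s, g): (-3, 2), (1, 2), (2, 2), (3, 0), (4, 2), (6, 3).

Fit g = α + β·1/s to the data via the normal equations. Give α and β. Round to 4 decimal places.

Sums needed: Σ1 = 6, Σ1/s = 23/12, Σ1/s·1/s = 25/16.
Right-hand side: Σg = 11, Σ1/s·g = 10/3.
det = 6·(25/16) − (23/12)² = 821/144.
α = (11·(25/16) − (23/12)·(10/3))/(821/144) = 1555/821; β = (6·(10/3) − (23/12)·11)/(821/144) = -156/821.

α = 1.8940, β = -0.1900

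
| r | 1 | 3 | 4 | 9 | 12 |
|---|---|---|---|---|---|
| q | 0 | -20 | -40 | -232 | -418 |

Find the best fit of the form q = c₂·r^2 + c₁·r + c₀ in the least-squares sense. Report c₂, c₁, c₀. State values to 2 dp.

c₂ = -3.05, c₁ = 1.53, c₀ = 2.16

AᵀA·[c₂, c₁, c₀]ᵀ = Aᵀq reads: 27635·c₂ + 2549·c₁ + 251·c₀ = -79804;  2549·c₂ + 251·c₁ + 29·c₀ = -7324;  251·c₂ + 29·c₁ + 5·c₀ = -710.
Inverting the 3×3 Gram matrix, [c₂, c₁, c₀]ᵀ = [-15814/5187, 7951/5187, 41/19]ᵀ.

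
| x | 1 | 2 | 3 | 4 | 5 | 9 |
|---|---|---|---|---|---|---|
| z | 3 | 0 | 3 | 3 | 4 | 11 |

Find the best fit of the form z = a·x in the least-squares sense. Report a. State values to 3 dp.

Forming AᵀA = [[136]] and Aᵀz = [143]ᵀ gives AᵀA·[a]ᵀ = Aᵀz.
a = 143/136 = 1.05147.

a = 1.051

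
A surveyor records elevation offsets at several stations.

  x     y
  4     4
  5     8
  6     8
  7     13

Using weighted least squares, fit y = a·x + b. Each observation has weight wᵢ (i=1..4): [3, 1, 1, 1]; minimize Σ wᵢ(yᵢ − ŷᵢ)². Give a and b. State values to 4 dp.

The normal system AᵀWA·[a, b]ᵀ = AᵀWy is [[158, 30]; [30, 6]]·[a, b]ᵀ = [227, 41]ᵀ.
Eliminating b: 6·(row 1) − 30·(row 2) gives 48·a = 6·227 − 30·41 = 132, so a = 11/4.
Then b = (41 − 30·(11/4))/6 = -83/12.

a = 2.7500, b = -6.9167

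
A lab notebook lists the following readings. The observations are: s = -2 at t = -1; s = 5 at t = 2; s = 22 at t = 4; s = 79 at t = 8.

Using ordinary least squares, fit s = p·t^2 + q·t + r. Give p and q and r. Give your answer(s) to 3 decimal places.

p = 1.075, q = 1.501, r = -1.727

Forming XᵀX = [[4369, 583, 85]; [583, 85, 13]; [85, 13, 4]] and Xᵀs = [5426, 732, 104]ᵀ gives XᵀX·[p, q, r]ᵀ = Xᵀs.
Solving the 3×3 system (Gaussian elimination) gives p = 11083/10308, q = 5159/3436, r = -8903/5154.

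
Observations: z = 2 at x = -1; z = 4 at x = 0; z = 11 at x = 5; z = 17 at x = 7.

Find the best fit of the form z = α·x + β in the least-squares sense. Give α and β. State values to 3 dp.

α = 1.754, β = 3.676

Sums needed: Σx·x = 75, Σx = 11, Σ1 = 4.
Right-hand side: Σx·z = 172, Σz = 34.
AᵀA·[α, β]ᵀ = Aᵀz becomes [[75, 11]; [11, 4]]·[α, β]ᵀ = [172, 34]ᵀ.
Determinant 75·4 − 11² = 179.
α = (172·4 − 11·34)/179 = 314/179; β = (75·34 − 11·172)/179 = 658/179.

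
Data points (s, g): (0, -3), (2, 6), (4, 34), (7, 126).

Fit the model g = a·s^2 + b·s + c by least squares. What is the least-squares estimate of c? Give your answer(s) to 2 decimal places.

With design matrix M, MᵀM = [[2673, 415, 69]; [415, 69, 13]; [69, 13, 4]] and Mᵀg = [6742, 1030, 163]ᵀ.
Row-reducing yields a = 19423/6556, b = -15899/6556, c = -8109/3278.

c = -2.47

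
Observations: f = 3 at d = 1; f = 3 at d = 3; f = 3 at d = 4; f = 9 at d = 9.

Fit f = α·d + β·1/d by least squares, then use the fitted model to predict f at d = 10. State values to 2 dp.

f̂ = 9.33

Sums needed: Σd·d = 107, Σd·1/d = 4, Σ1/d·1/d = 1537/1296.
For Mᵀf: Σd·f = 105, Σ1/d·f = 23/4.
Normal equations: [[107, 4]; [4, 1537/1296]]·[α, β]ᵀ = [105, 23/4]ᵀ.
Δ = 107·(1537/1296) − 4² = 143723/1296.
α = (105·(1537/1296) − 4·(23/4))/(143723/1296) = 131577/143723; β = (107·(23/4) − 4·105)/(143723/1296) = 253044/143723.
At d = 10: f̂ = (131577/143723)·(10) + (253044/143723)·(1/10) = 6705372/718615.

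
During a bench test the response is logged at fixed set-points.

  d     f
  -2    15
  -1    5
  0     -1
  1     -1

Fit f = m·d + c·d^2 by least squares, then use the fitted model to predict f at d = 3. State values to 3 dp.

The normal system AᵀA·[m, c]ᵀ = Aᵀf is [[6, -8]; [-8, 18]]·[m, c]ᵀ = [-36, 64]ᵀ.
det = 6·18 − (-8)² = 44.
m = ((-36)·18 − (-8)·64)/44 = -34/11; c = (6·64 − (-8)·(-36))/44 = 24/11.
At d = 3: f̂ = (-34/11)·(3) + (24/11)·(9) = 114/11.

f̂ = 10.364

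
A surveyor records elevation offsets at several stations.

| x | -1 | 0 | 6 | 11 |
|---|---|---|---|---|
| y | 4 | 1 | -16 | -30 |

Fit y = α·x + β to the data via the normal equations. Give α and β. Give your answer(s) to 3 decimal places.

Normal-equation sums: Σx·x = 158, Σx = 16, Σ1 = 4.
Right-hand side: Σx·y = -430, Σy = -41.
AᵀA·[α, β]ᵀ = Aᵀy becomes [[158, 16]; [16, 4]]·[α, β]ᵀ = [-430, -41]ᵀ.
Eliminating β: 4·(row 1) − 16·(row 2) gives 376·α = 4·(-430) − 16·(-41) = -1064, so α = -133/47.
Then β = ((-41) − 16·(-133/47))/4 = 201/188.

α = -2.830, β = 1.069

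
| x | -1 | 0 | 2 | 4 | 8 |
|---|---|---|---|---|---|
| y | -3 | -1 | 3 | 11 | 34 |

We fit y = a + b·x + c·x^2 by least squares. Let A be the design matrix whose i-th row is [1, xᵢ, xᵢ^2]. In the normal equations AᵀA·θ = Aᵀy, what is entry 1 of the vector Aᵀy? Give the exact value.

44

Entry 1 ↔ basis 1, so (Aᵀy)_{1} = Σᵢ yᵢ = (1)·(-3) + (1)·(-1) + (1)·(3) + (1)·(11) + (1)·(34) = 44.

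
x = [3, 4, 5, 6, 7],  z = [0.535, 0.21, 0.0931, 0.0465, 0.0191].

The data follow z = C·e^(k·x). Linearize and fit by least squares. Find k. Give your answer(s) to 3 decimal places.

k = -0.817

Taking logs, ln z = k·x + ln C, so regress ln z on x.
Σx = 25.0000, Σ(x)² = 135.0000, Σln z = -11.5866, Σx·ln z = -66.1057.
Normal system: [[135.0000, 25.0000]; [25.0000, 5]]·[k, ln C]ᵀ = [-66.1057, -11.5866]ᵀ.
Δ = 135.0000·5 − (25.0000)² = 50.0000; k = (-66.1057·5 − 25.0000·-11.5866)/50.0000 = -0.81728, ln C = (135.0000·-11.5866 − 25.0000·-66.1057)/50.0000 = 1.76909.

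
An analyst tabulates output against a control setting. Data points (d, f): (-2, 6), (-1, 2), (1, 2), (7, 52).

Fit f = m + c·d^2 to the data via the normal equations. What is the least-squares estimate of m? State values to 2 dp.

m = 1.25

Setting ∂/∂m … = 0 gives: 4·m + 55·c = 62;  55·m + 2419·c = 2576.
(Σ1 = 4, Σd^2 = 55, Σd^2·d^2 = 2419, Σf = 62, Σd^2·f = 2576.)
det = 4·2419 − 55² = 6651.
m = (62·2419 − 55·2576)/6651 = 922/739; c = (4·2576 − 55·62)/6651 = 766/739.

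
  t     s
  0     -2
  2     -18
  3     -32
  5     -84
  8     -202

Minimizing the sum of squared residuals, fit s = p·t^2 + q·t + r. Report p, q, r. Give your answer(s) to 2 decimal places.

Forming XᵀX = [[4818, 672, 102]; [672, 102, 18]; [102, 18, 5]] and Xᵀs = [-15388, -2168, -338]ᵀ gives XᵀX·[p, q, r]ᵀ = Xᵀs.
Solving the 3×3 system (Gaussian elimination) gives p = -172/59, q = -298/177, r = -122/59.

p = -2.92, q = -1.68, r = -2.07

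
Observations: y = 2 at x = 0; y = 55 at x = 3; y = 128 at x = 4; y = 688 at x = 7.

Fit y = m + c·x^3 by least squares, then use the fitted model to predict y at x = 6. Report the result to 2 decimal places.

Setting ∂/∂m … = 0 gives: 4·m + 434·c = 873;  434·m + 122474·c = 245661.
Δ = 4·122474 − 434² = 301540.
m = (873·122474 − 434·245661)/301540 = 75732/75385; c = (4·245661 − 434·873)/301540 = 301881/150770.
At x = 6: ŷ = (75732/75385)·(1) + (301881/150770)·(216) = 6535776/15077.

ŷ = 433.49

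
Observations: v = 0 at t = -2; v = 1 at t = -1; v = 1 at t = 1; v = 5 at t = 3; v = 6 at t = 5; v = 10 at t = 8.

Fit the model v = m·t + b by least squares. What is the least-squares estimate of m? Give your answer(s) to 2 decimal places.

m = 1.00

Normal-equation sums: Σt·t = 104, Σt = 14, Σ1 = 6.
For Aᵀv: Σt·v = 125, Σv = 23.
So AᵀA·[m, b]ᵀ = Aᵀv: [[104, 14]; [14, 6]]·[m, b]ᵀ = [125, 23]ᵀ.
det = 104·6 − 14² = 428.
m = (125·6 − 14·23)/428 = 1; b = (104·23 − 14·125)/428 = 3/2.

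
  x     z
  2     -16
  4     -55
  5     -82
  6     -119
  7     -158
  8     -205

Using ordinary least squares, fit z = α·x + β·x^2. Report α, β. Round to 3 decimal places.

α = -1.777, β = -2.979

Sums needed: Σx·x = 194, Σx·x^2 = 1268, Σx^2·x^2 = 8690.
Right-hand side: Σx·z = -4122, Σx^2·z = -28140.
MᵀM·[α, β]ᵀ = Mᵀz becomes [[194, 1268]; [1268, 8690]]·[α, β]ᵀ = [-4122, -28140]ᵀ.
Δ = 194·8690 − 1268² = 78036.
α = ((-4122)·8690 − 1268·(-28140))/78036 = -11555/6503; β = (194·(-28140) − 1268·(-4122))/78036 = -19372/6503.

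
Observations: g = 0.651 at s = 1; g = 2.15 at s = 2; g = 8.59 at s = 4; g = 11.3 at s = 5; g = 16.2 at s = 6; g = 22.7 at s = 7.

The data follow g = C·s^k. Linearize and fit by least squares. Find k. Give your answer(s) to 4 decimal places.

Linearized form: ln g = k·ln s + ln C. From the 6 transformed points,
Sums: Σln s = 7.4265, Σ(ln s)² = 11.9895, Σln g = 10.8190, Σln s·ln g = 18.4804.
Normal system: [[11.9895, 7.4265]; [7.4265, 6]]·[k, ln C]ᵀ = [18.4804, 10.8190]ᵀ.
Solving (det = 16.7835): k = 1.81933, ln C = -0.44872.

k = 1.8193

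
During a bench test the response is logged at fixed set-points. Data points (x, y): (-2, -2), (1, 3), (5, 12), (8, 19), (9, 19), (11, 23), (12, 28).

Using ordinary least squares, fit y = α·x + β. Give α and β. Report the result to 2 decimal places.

Normal-equation sums: Σx·x = 440, Σx = 44, Σ1 = 7.
Moment sums: Σx·y = 979, Σy = 102.
MᵀM·[α, β]ᵀ = Mᵀy becomes [[440, 44]; [44, 7]]·[α, β]ᵀ = [979, 102]ᵀ.
Eliminating β: 7·(row 1) − 44·(row 2) gives 1144·α = 7·979 − 44·102 = 2365, so α = 215/104.
Then β = (102 − 44·(215/104))/7 = 41/26.

α = 2.07, β = 1.58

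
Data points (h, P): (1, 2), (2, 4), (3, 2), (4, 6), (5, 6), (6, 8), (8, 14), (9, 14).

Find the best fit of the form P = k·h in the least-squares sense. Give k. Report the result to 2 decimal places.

From the data, Σh·h = 236.
Moment sums: Σh·P = 356.
MᵀM·[k]ᵀ = MᵀP becomes [[236]]·[k]ᵀ = [356]ᵀ.
Hence k = 356 / 236 ≈ 1.50847.

k = 1.51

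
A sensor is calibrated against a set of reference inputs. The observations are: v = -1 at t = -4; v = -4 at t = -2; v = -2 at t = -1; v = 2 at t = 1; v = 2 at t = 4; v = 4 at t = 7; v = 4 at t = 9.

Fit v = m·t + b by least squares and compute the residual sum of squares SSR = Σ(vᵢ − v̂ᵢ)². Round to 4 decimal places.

SSR = 13.9714

Entries of MᵀM: Σt·t = 168, Σt = 14, Σ1 = 7.
For Mᵀv: Σt·v = 88, Σv = 5.
MᵀM·[m, b]ᵀ = Mᵀv becomes [[168, 14]; [14, 7]]·[m, b]ᵀ = [88, 5]ᵀ.
Eliminating b: 7·(row 1) − 14·(row 2) gives 980·m = 7·88 − 14·5 = 546, so m = 39/70.
Then b = (5 − 14·(39/70))/7 = -2/5.
Residuals: 57/35, -87/35, -73/70, 129/70, 6/35, 1/2, -43/70; SSR = 489/35.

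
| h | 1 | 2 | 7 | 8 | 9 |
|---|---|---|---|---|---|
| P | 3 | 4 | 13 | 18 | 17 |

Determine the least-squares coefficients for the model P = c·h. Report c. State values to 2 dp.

c = 2.01

Entries of AᵀA: Σh·h = 199.
Moment sums: Σh·P = 399.
Normal equations: [[199]]·[c]ᵀ = [399]ᵀ.
Hence c = 399 / 199 ≈ 2.00503.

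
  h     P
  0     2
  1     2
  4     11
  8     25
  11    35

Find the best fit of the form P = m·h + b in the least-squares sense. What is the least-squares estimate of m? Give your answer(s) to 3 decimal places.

m = 3.122

XᵀX·[m, b]ᵀ = XᵀP reads: 202·m + 24·b = 631;  24·m + 5·b = 75.
Eliminating b: 5·(row 1) − 24·(row 2) gives 434·m = 5·631 − 24·75 = 1355, so m = 1355/434.
Then b = (75 − 24·(1355/434))/5 = 3/217.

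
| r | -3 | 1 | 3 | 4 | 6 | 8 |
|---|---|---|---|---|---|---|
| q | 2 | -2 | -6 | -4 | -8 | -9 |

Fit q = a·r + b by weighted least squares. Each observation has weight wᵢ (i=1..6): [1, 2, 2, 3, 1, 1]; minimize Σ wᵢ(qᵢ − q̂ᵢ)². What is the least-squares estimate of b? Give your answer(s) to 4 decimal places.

b = -1.2077

Compute the Gram sums: Σwᵢ·r·r = 177, Σwᵢ·r = 31, Σwᵢ·1 = 10.
Moment sums: Σwᵢ·r·q = -214, Σwᵢ·q = -43.
Normal equations: [[177, 31]; [31, 10]]·[a, b]ᵀ = [-214, -43]ᵀ.
Determinant 177·10 − 31² = 809.
a = ((-214)·10 − 31·(-43))/809 = -807/809; b = (177·(-43) − 31·(-214))/809 = -977/809.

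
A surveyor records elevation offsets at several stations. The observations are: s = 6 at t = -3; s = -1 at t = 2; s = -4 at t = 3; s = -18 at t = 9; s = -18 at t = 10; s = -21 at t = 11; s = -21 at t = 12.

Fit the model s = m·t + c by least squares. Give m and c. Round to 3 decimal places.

The normal system XᵀX·[m, c]ᵀ = Xᵀs is [[468, 44]; [44, 7]]·[m, c]ᵀ = [-857, -77]ᵀ.
Eliminating c: 7·(row 1) − 44·(row 2) gives 1340·m = 7·(-857) − 44·(-77) = -2611, so m = -2611/1340.
Then c = ((-77) − 44·(-2611/1340))/7 = 418/335.

m = -1.949, c = 1.248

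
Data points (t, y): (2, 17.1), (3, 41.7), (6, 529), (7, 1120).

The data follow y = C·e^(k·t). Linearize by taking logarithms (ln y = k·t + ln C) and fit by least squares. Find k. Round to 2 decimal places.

Let Y = ln y. Fitting Y = k·t + ln C by least squares:
XᵀX = [[98.0000, 18.0000]; [18.0000, 4]], rhs = [103.6432, 19.8617]ᵀ  (here Σt = 18.0000, Σ(t)² = 98.0000, Σln y = 19.8617, Σt·ln y = 103.6432).
Slope k = (n·Σt·ln y − Σt·Σln y)/(n·Σ(t)² − (Σt)²) = (4·103.6432 − 18.0000·19.8617)/68.0000 = 0.83916; ln C = (Σln y − k·Σt)/n = 1.18919.

k = 0.84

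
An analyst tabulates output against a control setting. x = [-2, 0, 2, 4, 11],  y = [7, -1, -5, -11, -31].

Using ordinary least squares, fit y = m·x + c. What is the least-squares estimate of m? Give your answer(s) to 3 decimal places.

AᵀA·[m, c]ᵀ = Aᵀy reads: 145·m + 15·c = -409;  15·m + 5·c = -41.
Eliminating c: 5·(row 1) − 15·(row 2) gives 500·m = 5·(-409) − 15·(-41) = -1430, so m = -143/50.
Then c = ((-41) − 15·(-143/50))/5 = 19/50.

m = -2.860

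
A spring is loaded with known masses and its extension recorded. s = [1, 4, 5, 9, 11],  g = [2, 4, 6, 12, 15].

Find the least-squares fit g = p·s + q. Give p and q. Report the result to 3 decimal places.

Compute the Gram sums: Σs·s = 244, Σs = 30, Σ1 = 5.
And Σs·g = 321, Σg = 39.
Normal equations: [[244, 30]; [30, 5]]·[p, q]ᵀ = [321, 39]ᵀ.
Eliminating q: 5·(row 1) − 30·(row 2) gives 320·p = 5·321 − 30·39 = 435, so p = 87/64.
Then q = (39 − 30·(87/64))/5 = -57/160.

p = 1.359, q = -0.356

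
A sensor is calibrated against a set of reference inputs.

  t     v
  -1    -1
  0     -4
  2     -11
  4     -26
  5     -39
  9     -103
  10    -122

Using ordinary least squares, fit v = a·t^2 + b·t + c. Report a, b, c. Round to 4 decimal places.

Entries of MᵀM: Σt^2·t^2 = 17459, Σt^2·t = 1925, Σt^2 = 227, Σt·t = 227, Σt = 29, Σ1 = 7.
For Mᵀv: Σt^2·v = -21979, Σt·v = -2467, Σv = -306.
Normal equations: [[17459, 1925, 227]; [1925, 227, 29]; [227, 29, 7]]·[a, b, c]ᵀ = [-21979, -2467, -306]ᵀ.
Row-reducing yields a = -2239/2284, b = -1251/571, c = -6505/2284.

a = -0.9803, b = -2.1909, c = -2.8481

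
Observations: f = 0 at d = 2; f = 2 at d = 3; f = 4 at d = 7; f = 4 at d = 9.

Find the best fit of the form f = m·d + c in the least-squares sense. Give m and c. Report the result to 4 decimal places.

m = 0.5344, c = -0.3053

Compute the Gram sums: Σd·d = 143, Σd = 21, Σ1 = 4.
For Mᵀf: Σd·f = 70, Σf = 10.
Δ = 143·4 − 21² = 131.
m = (70·4 − 21·10)/131 = 70/131; c = (143·10 − 21·70)/131 = -40/131.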